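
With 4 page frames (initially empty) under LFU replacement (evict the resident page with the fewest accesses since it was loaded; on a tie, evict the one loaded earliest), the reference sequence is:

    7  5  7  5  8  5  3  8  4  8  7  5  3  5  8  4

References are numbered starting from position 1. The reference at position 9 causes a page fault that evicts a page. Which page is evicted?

pos 1: 7 → miss, frames {7}
pos 2: 5 → miss, frames {7,5}
pos 3: 7 → hit
pos 4: 5 → hit
pos 5: 8 → miss, frames {7,5,8}
pos 6: 5 → hit
pos 7: 3 → miss, frames {7,5,8,3}
pos 8: 8 → hit
pos 9: 4 → miss, evict 3, frames {7,5,8,4}
At position 9, page 3 is evicted.

3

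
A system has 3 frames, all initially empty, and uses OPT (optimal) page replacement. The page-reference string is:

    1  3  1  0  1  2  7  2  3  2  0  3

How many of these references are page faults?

1 -> miss, frames [1]
3 -> miss, frames [1, 3]
1 -> hit
0 -> miss, frames [1, 3, 0]
1 -> hit
2 -> miss, evict 1, frames [3, 0, 2]
7 -> miss, evict 0, frames [3, 2, 7]
2 -> hit
3 -> hit
2 -> hit
0 -> miss, evict 7, frames [3, 2, 0]
3 -> hit
Page faults: 6.

6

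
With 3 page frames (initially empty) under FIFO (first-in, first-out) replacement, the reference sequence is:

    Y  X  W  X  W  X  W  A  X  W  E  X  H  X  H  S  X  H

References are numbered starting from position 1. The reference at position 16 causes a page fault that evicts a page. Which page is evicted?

pos 1: Y: miss, frames [Y]
pos 2: X: miss, frames [Y, X]
pos 3: W: miss, frames [Y, X, W]
pos 4: X: hit
pos 5: W: hit
pos 6: X: hit
pos 7: W: hit
pos 8: A: miss, evict Y, frames [X, W, A]
pos 9: X: hit
pos 10: W: hit
pos 11: E: miss, evict X, frames [W, A, E]
pos 12: X: miss, evict W, frames [A, E, X]
pos 13: H: miss, evict A, frames [E, X, H]
pos 14: X: hit
pos 15: H: hit
pos 16: S: miss, evict E, frames [X, H, S]
At position 16, page E is evicted.

E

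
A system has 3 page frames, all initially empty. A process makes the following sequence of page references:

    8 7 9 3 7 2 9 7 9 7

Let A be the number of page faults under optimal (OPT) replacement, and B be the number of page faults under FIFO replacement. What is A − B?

Under OPT: F F F F . F . . . . → 5 faults.
Under FIFO: F F F F . F . F F . → 7 faults.
A − B = 5 − 7 = -2.

-2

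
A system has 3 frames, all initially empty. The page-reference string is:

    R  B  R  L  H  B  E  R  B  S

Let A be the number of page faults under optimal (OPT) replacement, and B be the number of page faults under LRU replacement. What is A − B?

-2

Under OPT: F F . F F . F . . F → 6 faults.
Under LRU: F F . F F F F F . F → 8 faults.
A − B = 6 − 8 = -2.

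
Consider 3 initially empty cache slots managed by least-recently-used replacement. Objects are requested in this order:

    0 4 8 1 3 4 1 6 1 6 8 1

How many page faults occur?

8

0 -> fault, frames {0}
4 -> fault, frames {0,4}
8 -> fault, frames {0,4,8}
1 -> fault, evict 0, frames {4,8,1}
3 -> fault, evict 4, frames {8,1,3}
4 -> fault, evict 8, frames {1,3,4}
1 -> hit
6 -> fault, evict 3, frames {4,1,6}
1 -> hit
6 -> hit
8 -> fault, evict 4, frames {1,6,8}
1 -> hit
Page faults: 8.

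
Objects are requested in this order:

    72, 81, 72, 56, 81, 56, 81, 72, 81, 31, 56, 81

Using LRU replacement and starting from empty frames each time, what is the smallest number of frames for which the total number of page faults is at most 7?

f=1: 12 faults
f=2: 8 faults
f=3: 5 faults
f=4: 4 faults
Smallest f with faults ≤ 7 is 3.

3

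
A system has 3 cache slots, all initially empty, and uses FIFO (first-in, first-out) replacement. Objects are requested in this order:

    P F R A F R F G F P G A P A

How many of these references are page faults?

8

P: fault, frames (P)
F: fault, frames (P F)
R: fault, frames (P F R)
A: fault, evict P, frames (F R A)
F: hit
R: hit
F: hit
G: fault, evict F, frames (R A G)
F: fault, evict R, frames (A G F)
P: fault, evict A, frames (G F P)
G: hit
A: fault, evict G, frames (F P A)
P: hit
A: hit
Page faults: 8.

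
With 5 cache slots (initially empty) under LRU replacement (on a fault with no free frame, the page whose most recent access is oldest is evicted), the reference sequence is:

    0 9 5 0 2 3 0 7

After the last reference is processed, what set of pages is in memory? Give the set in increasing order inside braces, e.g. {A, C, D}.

{0, 2, 3, 5, 7}

0: fault, frames {0}
9: fault, frames {0,9}
5: fault, frames {0,9,5}
0: hit
2: fault, frames {9,5,0,2}
3: fault, frames {9,5,0,2,3}
0: hit
7: fault, evict 9, frames {5,2,3,0,7}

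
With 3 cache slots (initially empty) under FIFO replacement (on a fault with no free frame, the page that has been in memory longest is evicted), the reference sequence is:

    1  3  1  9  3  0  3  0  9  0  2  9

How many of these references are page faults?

5

1: miss, frames {1}
3: miss, frames {1,3}
1: hit
9: miss, frames {1,3,9}
3: hit
0: miss, evict 1, frames {3,9,0}
3: hit
0: hit
9: hit
0: hit
2: miss, evict 3, frames {9,0,2}
9: hit
Page faults: 5.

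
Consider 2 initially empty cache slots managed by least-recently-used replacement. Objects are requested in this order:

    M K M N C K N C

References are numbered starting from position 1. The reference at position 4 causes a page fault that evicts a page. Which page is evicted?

K

pos 1: M → fault, frames [M]
pos 2: K → fault, frames [M, K]
pos 3: M → hit
pos 4: N → fault, evict K, frames [M, N]
At position 4, page K is evicted.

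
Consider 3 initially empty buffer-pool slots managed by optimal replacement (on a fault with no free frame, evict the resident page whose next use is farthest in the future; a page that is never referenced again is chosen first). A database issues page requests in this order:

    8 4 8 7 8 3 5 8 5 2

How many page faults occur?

6

8 → fault, frames {8}
4 → fault, frames {8,4}
8 → hit
7 → fault, frames {8,4,7}
8 → hit
3 → fault, evict 7, frames {8,4,3}
5 → fault, evict 3, frames {8,4,5}
8 → hit
5 → hit
2 → fault, evict 5, frames {8,4,2}
Page faults: 6.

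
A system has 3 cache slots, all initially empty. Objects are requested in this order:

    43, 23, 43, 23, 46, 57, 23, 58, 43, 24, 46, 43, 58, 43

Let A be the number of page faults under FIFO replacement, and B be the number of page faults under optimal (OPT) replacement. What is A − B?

3

Under FIFO: F F . . F F . F F F F . F F → 10 faults.
Under OPT: F F . . F F . F . F F . . . → 7 faults.
A − B = 10 − 7 = 3.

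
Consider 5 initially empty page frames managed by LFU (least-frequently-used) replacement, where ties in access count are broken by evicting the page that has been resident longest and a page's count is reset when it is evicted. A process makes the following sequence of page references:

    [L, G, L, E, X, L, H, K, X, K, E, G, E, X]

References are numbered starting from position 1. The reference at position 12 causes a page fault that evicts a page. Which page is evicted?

pos 1: L → fault, frames [L]
pos 2: G → fault, frames [L, G]
pos 3: L → hit
pos 4: E → fault, frames [L, G, E]
pos 5: X → fault, frames [L, G, E, X]
pos 6: L → hit
pos 7: H → fault, frames [L, G, E, X, H]
pos 8: K → fault, evict G, frames [L, E, X, H, K]
pos 9: X → hit
pos 10: K → hit
pos 11: E → hit
pos 12: G → fault, evict H, frames [L, E, X, K, G]
At position 12, page H is evicted.

H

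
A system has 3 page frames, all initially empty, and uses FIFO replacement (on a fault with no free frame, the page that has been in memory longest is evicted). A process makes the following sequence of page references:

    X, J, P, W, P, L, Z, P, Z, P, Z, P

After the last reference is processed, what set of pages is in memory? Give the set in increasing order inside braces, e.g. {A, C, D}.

{L, P, Z}

X -> fault, frames {X}
J -> fault, frames {X,J}
P -> fault, frames {X,J,P}
W -> fault, evict X, frames {J,P,W}
P -> hit
L -> fault, evict J, frames {P,W,L}
Z -> fault, evict P, frames {W,L,Z}
P -> fault, evict W, frames {L,Z,P}
Z -> hit
P -> hit
Z -> hit
P -> hit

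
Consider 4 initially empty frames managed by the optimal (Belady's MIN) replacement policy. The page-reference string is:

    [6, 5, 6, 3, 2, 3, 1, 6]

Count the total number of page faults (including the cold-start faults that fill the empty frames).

6: fault, frames [6]
5: fault, frames [6, 5]
6: hit
3: fault, frames [6, 5, 3]
2: fault, frames [6, 5, 3, 2]
3: hit
1: fault, evict 2, frames [6, 5, 3, 1]
6: hit
Page faults: 5.

5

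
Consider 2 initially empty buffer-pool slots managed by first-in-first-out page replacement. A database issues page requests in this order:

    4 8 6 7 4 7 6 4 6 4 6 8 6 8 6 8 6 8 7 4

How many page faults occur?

9

4 -> miss, frames (4)
8 -> miss, frames (4 8)
6 -> miss, evict 4, frames (8 6)
7 -> miss, evict 8, frames (6 7)
4 -> miss, evict 6, frames (7 4)
7 -> hit
6 -> miss, evict 7, frames (4 6)
4 -> hit
6 -> hit
4 -> hit
6 -> hit
8 -> miss, evict 4, frames (6 8)
6 -> hit
8 -> hit
6 -> hit
8 -> hit
6 -> hit
8 -> hit
7 -> miss, evict 6, frames (8 7)
4 -> miss, evict 8, frames (7 4)
Page faults: 9.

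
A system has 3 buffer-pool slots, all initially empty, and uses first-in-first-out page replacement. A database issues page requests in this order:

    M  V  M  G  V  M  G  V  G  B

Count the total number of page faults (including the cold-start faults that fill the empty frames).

4

M → miss, frames {M}
V → miss, frames {M,V}
M → hit
G → miss, frames {M,V,G}
V → hit
M → hit
G → hit
V → hit
G → hit
B → miss, evict M, frames {V,G,B}
Page faults: 4.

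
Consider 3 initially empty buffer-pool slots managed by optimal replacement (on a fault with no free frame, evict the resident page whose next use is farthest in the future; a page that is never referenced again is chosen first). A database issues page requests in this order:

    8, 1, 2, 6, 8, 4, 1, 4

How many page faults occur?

5

8 -> fault, frames [8]
1 -> fault, frames [8, 1]
2 -> fault, frames [8, 1, 2]
6 -> fault, evict 2, frames [8, 1, 6]
8 -> hit
4 -> fault, evict 6, frames [8, 1, 4]
1 -> hit
4 -> hit
Page faults: 5.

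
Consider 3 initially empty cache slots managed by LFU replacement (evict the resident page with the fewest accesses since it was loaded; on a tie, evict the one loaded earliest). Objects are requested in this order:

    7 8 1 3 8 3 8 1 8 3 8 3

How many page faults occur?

7: fault, frames (7)
8: fault, frames (7 8)
1: fault, frames (7 8 1)
3: fault, evict 7, frames (8 1 3)
8: hit
3: hit
8: hit
1: hit
8: hit
3: hit
8: hit
3: hit
Page faults: 4.

4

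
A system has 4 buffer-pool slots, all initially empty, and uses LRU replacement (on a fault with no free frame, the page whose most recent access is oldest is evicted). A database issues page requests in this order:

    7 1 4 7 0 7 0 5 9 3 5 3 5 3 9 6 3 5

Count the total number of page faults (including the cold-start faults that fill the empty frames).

8

7 → fault, frames (7)
1 → fault, frames (7 1)
4 → fault, frames (7 1 4)
7 → hit
0 → fault, frames (1 4 7 0)
7 → hit
0 → hit
5 → fault, evict 1, frames (4 7 0 5)
9 → fault, evict 4, frames (7 0 5 9)
3 → fault, evict 7, frames (0 5 9 3)
5 → hit
3 → hit
5 → hit
3 → hit
9 → hit
6 → fault, evict 0, frames (5 3 9 6)
3 → hit
5 → hit
Page faults: 8.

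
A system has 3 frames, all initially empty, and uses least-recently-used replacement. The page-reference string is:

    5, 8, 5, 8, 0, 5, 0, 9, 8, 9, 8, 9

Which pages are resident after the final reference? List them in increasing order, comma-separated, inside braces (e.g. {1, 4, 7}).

{0, 8, 9}

5: miss, frames {5}
8: miss, frames {5,8}
5: hit
8: hit
0: miss, frames {5,8,0}
5: hit
0: hit
9: miss, evict 8, frames {5,0,9}
8: miss, evict 5, frames {0,9,8}
9: hit
8: hit
9: hit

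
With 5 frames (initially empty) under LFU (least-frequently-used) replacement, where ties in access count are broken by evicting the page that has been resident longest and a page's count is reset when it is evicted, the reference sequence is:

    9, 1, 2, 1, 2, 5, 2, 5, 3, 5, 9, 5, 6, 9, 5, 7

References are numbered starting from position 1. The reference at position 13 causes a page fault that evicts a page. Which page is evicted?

3

pos 1: 9 -> fault, frames [9]
pos 2: 1 -> fault, frames [9, 1]
pos 3: 2 -> fault, frames [9, 1, 2]
pos 4: 1 -> hit
pos 5: 2 -> hit
pos 6: 5 -> fault, frames [9, 1, 2, 5]
pos 7: 2 -> hit
pos 8: 5 -> hit
pos 9: 3 -> fault, frames [9, 1, 2, 5, 3]
pos 10: 5 -> hit
pos 11: 9 -> hit
pos 12: 5 -> hit
pos 13: 6 -> fault, evict 3, frames [9, 1, 2, 5, 6]
At position 13, page 3 is evicted.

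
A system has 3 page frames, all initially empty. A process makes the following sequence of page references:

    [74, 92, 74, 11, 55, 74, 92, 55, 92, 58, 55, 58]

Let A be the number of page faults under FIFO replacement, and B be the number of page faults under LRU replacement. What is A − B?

Under FIFO: F F . F F F F . . F F . → 8 faults.
Under LRU: F F . F F . F . . F . . → 6 faults.
A − B = 8 − 6 = 2.

2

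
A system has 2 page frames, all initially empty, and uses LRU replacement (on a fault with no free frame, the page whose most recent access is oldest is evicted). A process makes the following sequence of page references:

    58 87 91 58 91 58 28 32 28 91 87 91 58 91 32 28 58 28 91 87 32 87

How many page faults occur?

58 -> fault, frames (58)
87 -> fault, frames (58 87)
91 -> fault, evict 58, frames (87 91)
58 -> fault, evict 87, frames (91 58)
91 -> hit
58 -> hit
28 -> fault, evict 91, frames (58 28)
32 -> fault, evict 58, frames (28 32)
28 -> hit
91 -> fault, evict 32, frames (28 91)
87 -> fault, evict 28, frames (91 87)
91 -> hit
58 -> fault, evict 87, frames (91 58)
91 -> hit
32 -> fault, evict 58, frames (91 32)
28 -> fault, evict 91, frames (32 28)
58 -> fault, evict 32, frames (28 58)
28 -> hit
91 -> fault, evict 58, frames (28 91)
87 -> fault, evict 28, frames (91 87)
32 -> fault, evict 91, frames (87 32)
87 -> hit
Page faults: 15.

15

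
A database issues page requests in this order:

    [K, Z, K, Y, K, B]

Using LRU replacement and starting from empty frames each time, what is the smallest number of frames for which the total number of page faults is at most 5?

f=1: 6 faults
f=2: 4 faults
f=3: 4 faults
f=4: 4 faults
Smallest f with faults ≤ 5 is 2.

2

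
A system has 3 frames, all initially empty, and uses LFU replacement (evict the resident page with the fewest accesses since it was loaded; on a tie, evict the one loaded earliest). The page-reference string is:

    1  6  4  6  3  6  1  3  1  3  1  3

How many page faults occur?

1 -> miss, frames [1]
6 -> miss, frames [1, 6]
4 -> miss, frames [1, 6, 4]
6 -> hit
3 -> miss, evict 1, frames [6, 4, 3]
6 -> hit
1 -> miss, evict 4, frames [6, 3, 1]
3 -> hit
1 -> hit
3 -> hit
1 -> hit
3 -> hit
Page faults: 5.

5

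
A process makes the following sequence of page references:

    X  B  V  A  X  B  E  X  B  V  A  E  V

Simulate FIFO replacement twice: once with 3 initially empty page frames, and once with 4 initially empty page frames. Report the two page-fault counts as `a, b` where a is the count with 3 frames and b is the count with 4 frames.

3 frames: F F F F F F F . . F F . . → 9 faults.
4 frames: F F F F . . F F F F F F . → 10 faults.
10 > 9: adding a frame increased faults — Belady's anomaly.

9, 10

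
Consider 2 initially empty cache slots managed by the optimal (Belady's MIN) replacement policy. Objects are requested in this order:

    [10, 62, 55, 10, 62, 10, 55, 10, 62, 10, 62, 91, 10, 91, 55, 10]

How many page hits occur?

8

10: fault, frames [10]
62: fault, frames [10, 62]
55: fault, evict 62, frames [10, 55]
10: hit
62: fault, evict 55, frames [10, 62]
10: hit
55: fault, evict 62, frames [10, 55]
10: hit
62: fault, evict 55, frames [10, 62]
10: hit
62: hit
91: fault, evict 62, frames [10, 91]
10: hit
91: hit
55: fault, evict 91, frames [10, 55]
10: hit
Hits: 8.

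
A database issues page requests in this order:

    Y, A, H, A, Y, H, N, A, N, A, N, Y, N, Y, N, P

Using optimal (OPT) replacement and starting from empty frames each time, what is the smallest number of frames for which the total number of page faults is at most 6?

3

f=1: 16 faults
f=2: 8 faults
f=3: 5 faults
f=4: 5 faults
f=5: 5 faults
Smallest f with faults ≤ 6 is 3.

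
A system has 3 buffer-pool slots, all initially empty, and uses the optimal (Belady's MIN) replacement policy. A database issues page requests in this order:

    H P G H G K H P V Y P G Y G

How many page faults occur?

H → miss, frames [H]
P → miss, frames [H, P]
G → miss, frames [H, P, G]
H → hit
G → hit
K → miss, evict G, frames [H, P, K]
H → hit
P → hit
V → miss, evict K, frames [H, P, V]
Y → miss, evict V, frames [H, P, Y]
P → hit
G → miss, evict P, frames [H, Y, G]
Y → hit
G → hit
Page faults: 7.

7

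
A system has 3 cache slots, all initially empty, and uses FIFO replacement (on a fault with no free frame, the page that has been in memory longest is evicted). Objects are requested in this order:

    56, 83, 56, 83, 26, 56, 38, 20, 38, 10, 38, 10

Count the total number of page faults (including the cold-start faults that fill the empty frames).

56 → miss, frames [56]
83 → miss, frames [56, 83]
56 → hit
83 → hit
26 → miss, frames [56, 83, 26]
56 → hit
38 → miss, evict 56, frames [83, 26, 38]
20 → miss, evict 83, frames [26, 38, 20]
38 → hit
10 → miss, evict 26, frames [38, 20, 10]
38 → hit
10 → hit
Page faults: 6.

6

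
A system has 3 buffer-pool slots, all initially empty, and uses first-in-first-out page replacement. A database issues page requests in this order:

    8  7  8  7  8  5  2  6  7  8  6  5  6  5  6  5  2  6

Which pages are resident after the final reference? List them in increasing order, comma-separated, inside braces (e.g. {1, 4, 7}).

8 → miss, frames {8}
7 → miss, frames {8,7}
8 → hit
7 → hit
8 → hit
5 → miss, frames {8,7,5}
2 → miss, evict 8, frames {7,5,2}
6 → miss, evict 7, frames {5,2,6}
7 → miss, evict 5, frames {2,6,7}
8 → miss, evict 2, frames {6,7,8}
6 → hit
5 → miss, evict 6, frames {7,8,5}
6 → miss, evict 7, frames {8,5,6}
5 → hit
6 → hit
5 → hit
2 → miss, evict 8, frames {5,6,2}
6 → hit

{2, 5, 6}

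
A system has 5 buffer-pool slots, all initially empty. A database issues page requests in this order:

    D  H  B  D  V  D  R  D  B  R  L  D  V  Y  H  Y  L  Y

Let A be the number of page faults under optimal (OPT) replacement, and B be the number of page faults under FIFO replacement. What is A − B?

-2

Under OPT: F F F . F . F . . . F . . F . . . . → 7 faults.
Under FIFO: F F F . F . F . . . F F . F F . . . → 9 faults.
A − B = 7 − 9 = -2.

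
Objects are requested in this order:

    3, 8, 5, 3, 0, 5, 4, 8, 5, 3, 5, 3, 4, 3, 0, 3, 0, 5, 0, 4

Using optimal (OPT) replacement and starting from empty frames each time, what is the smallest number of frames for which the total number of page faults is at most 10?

f=1: 20 faults
f=2: 11 faults
f=3: 8 faults
f=4: 6 faults
f=5: 5 faults
Smallest f with faults ≤ 10 is 3.

3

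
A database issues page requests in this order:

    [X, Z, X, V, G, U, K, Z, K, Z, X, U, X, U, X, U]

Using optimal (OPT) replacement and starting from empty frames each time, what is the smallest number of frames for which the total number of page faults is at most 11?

2

f=1: 16 faults
f=2: 8 faults
f=3: 7 faults
f=4: 6 faults
f=5: 6 faults
f=6: 6 faults
Smallest f with faults ≤ 11 is 2.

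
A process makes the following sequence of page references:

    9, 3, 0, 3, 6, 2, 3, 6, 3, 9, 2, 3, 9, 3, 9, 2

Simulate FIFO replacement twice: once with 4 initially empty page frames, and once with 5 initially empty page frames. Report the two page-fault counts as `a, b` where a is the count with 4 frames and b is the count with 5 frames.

4 frames: F F F . F F . . . F . F . . . . → 7 faults.
5 frames: F F F . F F . . . . . . . . . . → 5 faults.
5 < 7: adding a frame reduced faults, as is typical.

7, 5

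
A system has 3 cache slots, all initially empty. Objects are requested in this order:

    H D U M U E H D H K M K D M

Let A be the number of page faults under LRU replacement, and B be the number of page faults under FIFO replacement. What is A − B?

1

Under LRU: F F F F . F F F . F F . F . → 10 faults.
Under FIFO: F F F F . F F F . F F . . . → 9 faults.
A − B = 10 − 9 = 1.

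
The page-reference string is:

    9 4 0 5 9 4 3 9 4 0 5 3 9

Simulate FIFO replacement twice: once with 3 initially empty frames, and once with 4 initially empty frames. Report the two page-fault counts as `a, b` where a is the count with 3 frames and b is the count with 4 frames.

3 frames: F F F F F F F . . F F . F → 10 faults.
4 frames: F F F F . . F F F F F F F → 11 faults.
11 > 10: adding a frame increased faults — Belady's anomaly.

10, 11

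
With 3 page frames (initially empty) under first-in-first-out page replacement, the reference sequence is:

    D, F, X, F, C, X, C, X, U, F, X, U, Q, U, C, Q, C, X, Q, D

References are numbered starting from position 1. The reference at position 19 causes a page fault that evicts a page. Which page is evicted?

pos 1: D -> miss, frames {D}
pos 2: F -> miss, frames {D,F}
pos 3: X -> miss, frames {D,F,X}
pos 4: F -> hit
pos 5: C -> miss, evict D, frames {F,X,C}
pos 6: X -> hit
pos 7: C -> hit
pos 8: X -> hit
pos 9: U -> miss, evict F, frames {X,C,U}
pos 10: F -> miss, evict X, frames {C,U,F}
pos 11: X -> miss, evict C, frames {U,F,X}
pos 12: U -> hit
pos 13: Q -> miss, evict U, frames {F,X,Q}
pos 14: U -> miss, evict F, frames {X,Q,U}
pos 15: C -> miss, evict X, frames {Q,U,C}
pos 16: Q -> hit
pos 17: C -> hit
pos 18: X -> miss, evict Q, frames {U,C,X}
pos 19: Q -> miss, evict U, frames {C,X,Q}
At position 19, page U is evicted.

U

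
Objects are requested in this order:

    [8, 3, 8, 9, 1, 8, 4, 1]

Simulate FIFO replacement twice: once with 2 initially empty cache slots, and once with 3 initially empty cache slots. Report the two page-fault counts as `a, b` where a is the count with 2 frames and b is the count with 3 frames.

2 frames: F F . F F F F F → 7 faults.
3 frames: F F . F F F F . → 6 faults.
6 < 7: adding a frame reduced faults, as is typical.

7, 6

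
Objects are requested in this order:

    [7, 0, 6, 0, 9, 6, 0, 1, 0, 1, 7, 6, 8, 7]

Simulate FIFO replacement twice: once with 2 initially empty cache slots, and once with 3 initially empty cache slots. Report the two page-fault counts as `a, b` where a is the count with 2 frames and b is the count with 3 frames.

2 frames: F F F . F . F F . . F F F F → 10 faults.
3 frames: F F F . F . . F F . F F F . → 9 faults.
9 < 10: adding a frame reduced faults, as is typical.

10, 9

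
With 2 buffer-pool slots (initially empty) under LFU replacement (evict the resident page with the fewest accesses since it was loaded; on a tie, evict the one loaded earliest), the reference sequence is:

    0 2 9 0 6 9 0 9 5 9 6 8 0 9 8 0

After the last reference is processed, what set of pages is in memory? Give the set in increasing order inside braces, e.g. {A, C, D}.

0 → miss, frames {0}
2 → miss, frames {0,2}
9 → miss, evict 0, frames {2,9}
0 → miss, evict 2, frames {9,0}
6 → miss, evict 9, frames {0,6}
9 → miss, evict 0, frames {6,9}
0 → miss, evict 6, frames {9,0}
9 → hit
5 → miss, evict 0, frames {9,5}
9 → hit
6 → miss, evict 5, frames {9,6}
8 → miss, evict 6, frames {9,8}
0 → miss, evict 8, frames {9,0}
9 → hit
8 → miss, evict 0, frames {9,8}
0 → miss, evict 8, frames {9,0}

{0, 9}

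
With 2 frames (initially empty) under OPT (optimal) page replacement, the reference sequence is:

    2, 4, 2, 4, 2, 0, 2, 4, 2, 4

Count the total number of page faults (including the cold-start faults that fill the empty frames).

2 → fault, frames [2]
4 → fault, frames [2, 4]
2 → hit
4 → hit
2 → hit
0 → fault, evict 4, frames [2, 0]
2 → hit
4 → fault, evict 0, frames [2, 4]
2 → hit
4 → hit
Page faults: 4.

4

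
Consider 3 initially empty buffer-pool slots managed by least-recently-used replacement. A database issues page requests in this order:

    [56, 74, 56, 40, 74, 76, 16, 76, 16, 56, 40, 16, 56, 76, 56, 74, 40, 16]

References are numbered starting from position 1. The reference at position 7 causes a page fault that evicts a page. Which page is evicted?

pos 1: 56 -> fault, frames {56}
pos 2: 74 -> fault, frames {56,74}
pos 3: 56 -> hit
pos 4: 40 -> fault, frames {74,56,40}
pos 5: 74 -> hit
pos 6: 76 -> fault, evict 56, frames {40,74,76}
pos 7: 16 -> fault, evict 40, frames {74,76,16}
At position 7, page 40 is evicted.

40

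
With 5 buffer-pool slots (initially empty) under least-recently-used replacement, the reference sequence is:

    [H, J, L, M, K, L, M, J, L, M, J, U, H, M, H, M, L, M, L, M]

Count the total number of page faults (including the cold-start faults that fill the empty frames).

H -> miss, frames (H)
J -> miss, frames (H J)
L -> miss, frames (H J L)
M -> miss, frames (H J L M)
K -> miss, frames (H J L M K)
L -> hit
M -> hit
J -> hit
L -> hit
M -> hit
J -> hit
U -> miss, evict H, frames (K L M J U)
H -> miss, evict K, frames (L M J U H)
M -> hit
H -> hit
M -> hit
L -> hit
M -> hit
L -> hit
M -> hit
Page faults: 7.

7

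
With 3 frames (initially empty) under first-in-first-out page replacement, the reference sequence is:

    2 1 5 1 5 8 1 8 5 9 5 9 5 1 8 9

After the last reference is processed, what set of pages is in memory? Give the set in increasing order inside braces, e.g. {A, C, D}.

{1, 8, 9}

2 -> miss, frames {2}
1 -> miss, frames {2,1}
5 -> miss, frames {2,1,5}
1 -> hit
5 -> hit
8 -> miss, evict 2, frames {1,5,8}
1 -> hit
8 -> hit
5 -> hit
9 -> miss, evict 1, frames {5,8,9}
5 -> hit
9 -> hit
5 -> hit
1 -> miss, evict 5, frames {8,9,1}
8 -> hit
9 -> hit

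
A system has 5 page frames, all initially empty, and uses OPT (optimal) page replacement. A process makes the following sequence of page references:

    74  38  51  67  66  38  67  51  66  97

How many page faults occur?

74 -> miss, frames (74)
38 -> miss, frames (74 38)
51 -> miss, frames (74 38 51)
67 -> miss, frames (74 38 51 67)
66 -> miss, frames (74 38 51 67 66)
38 -> hit
67 -> hit
51 -> hit
66 -> hit
97 -> miss, evict 66, frames (74 38 51 67 97)
Page faults: 6.

6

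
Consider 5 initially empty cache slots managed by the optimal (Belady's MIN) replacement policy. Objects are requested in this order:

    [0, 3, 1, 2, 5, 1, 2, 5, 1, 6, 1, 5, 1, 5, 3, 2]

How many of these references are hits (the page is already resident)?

0 → fault, frames (0)
3 → fault, frames (0 3)
1 → fault, frames (0 3 1)
2 → fault, frames (0 3 1 2)
5 → fault, frames (0 3 1 2 5)
1 → hit
2 → hit
5 → hit
1 → hit
6 → fault, evict 0, frames (3 1 2 5 6)
1 → hit
5 → hit
1 → hit
5 → hit
3 → hit
2 → hit
Hits: 10.

10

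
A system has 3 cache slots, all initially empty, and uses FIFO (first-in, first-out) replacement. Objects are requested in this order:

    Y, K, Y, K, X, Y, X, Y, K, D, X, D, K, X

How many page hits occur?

Y: miss, frames [Y]
K: miss, frames [Y, K]
Y: hit
K: hit
X: miss, frames [Y, K, X]
Y: hit
X: hit
Y: hit
K: hit
D: miss, evict Y, frames [K, X, D]
X: hit
D: hit
K: hit
X: hit
Hits: 10.

10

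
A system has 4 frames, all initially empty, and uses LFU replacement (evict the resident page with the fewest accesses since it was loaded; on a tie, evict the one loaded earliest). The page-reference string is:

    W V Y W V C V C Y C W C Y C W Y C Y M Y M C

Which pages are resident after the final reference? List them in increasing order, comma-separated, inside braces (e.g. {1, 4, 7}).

{C, M, W, Y}

W: miss, frames {W}
V: miss, frames {W,V}
Y: miss, frames {W,V,Y}
W: hit
V: hit
C: miss, frames {W,V,Y,C}
V: hit
C: hit
Y: hit
C: hit
W: hit
C: hit
Y: hit
C: hit
W: hit
Y: hit
C: hit
Y: hit
M: miss, evict V, frames {W,Y,C,M}
Y: hit
M: hit
C: hit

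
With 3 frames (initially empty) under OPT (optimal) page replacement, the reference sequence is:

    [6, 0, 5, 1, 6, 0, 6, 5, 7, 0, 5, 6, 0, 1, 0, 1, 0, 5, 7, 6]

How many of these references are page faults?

6 -> miss, frames [6]
0 -> miss, frames [6, 0]
5 -> miss, frames [6, 0, 5]
1 -> miss, evict 5, frames [6, 0, 1]
6 -> hit
0 -> hit
6 -> hit
5 -> miss, evict 1, frames [6, 0, 5]
7 -> miss, evict 6, frames [0, 5, 7]
0 -> hit
5 -> hit
6 -> miss, evict 7, frames [0, 5, 6]
0 -> hit
1 -> miss, evict 6, frames [0, 5, 1]
0 -> hit
1 -> hit
0 -> hit
5 -> hit
7 -> miss, evict 1, frames [0, 5, 7]
6 -> miss, evict 7, frames [0, 5, 6]
Page faults: 10.

10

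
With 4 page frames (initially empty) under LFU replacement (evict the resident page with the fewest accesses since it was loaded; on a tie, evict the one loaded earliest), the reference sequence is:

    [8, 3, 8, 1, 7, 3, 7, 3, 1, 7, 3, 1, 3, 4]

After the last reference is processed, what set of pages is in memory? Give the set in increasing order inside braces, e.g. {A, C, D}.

8 → fault, frames [8]
3 → fault, frames [8, 3]
8 → hit
1 → fault, frames [8, 3, 1]
7 → fault, frames [8, 3, 1, 7]
3 → hit
7 → hit
3 → hit
1 → hit
7 → hit
3 → hit
1 → hit
3 → hit
4 → fault, evict 8, frames [3, 1, 7, 4]

{1, 3, 4, 7}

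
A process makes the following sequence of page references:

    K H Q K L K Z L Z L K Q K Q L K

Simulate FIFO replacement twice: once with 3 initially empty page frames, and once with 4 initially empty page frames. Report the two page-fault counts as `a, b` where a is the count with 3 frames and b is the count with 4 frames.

3 frames: F F F . F F F . . . . F . . F F → 9 faults.
4 frames: F F F . F . F . . . F . . . . . → 6 faults.
6 < 9: adding a frame reduced faults, as is typical.

9, 6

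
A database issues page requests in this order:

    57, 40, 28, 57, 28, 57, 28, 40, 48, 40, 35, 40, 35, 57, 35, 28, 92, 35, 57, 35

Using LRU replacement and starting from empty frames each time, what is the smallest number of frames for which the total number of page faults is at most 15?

f=1: 20 faults
f=2: 12 faults
f=3: 9 faults
f=4: 8 faults
f=5: 6 faults
f=6: 6 faults
Smallest f with faults ≤ 15 is 2.

2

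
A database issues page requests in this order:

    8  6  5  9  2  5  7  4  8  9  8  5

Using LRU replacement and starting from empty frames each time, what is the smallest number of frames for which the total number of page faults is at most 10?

f=1: 12 faults
f=2: 11 faults
f=3: 10 faults
f=4: 10 faults
f=5: 9 faults
f=6: 8 faults
f=7: 7 faults
Smallest f with faults ≤ 10 is 3.

3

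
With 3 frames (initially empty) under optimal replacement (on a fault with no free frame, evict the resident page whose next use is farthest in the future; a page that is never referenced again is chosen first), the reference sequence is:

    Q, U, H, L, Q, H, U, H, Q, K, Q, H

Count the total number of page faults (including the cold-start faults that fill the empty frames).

Q -> miss, frames (Q)
U -> miss, frames (Q U)
H -> miss, frames (Q U H)
L -> miss, evict U, frames (Q H L)
Q -> hit
H -> hit
U -> miss, evict L, frames (Q H U)
H -> hit
Q -> hit
K -> miss, evict U, frames (Q H K)
Q -> hit
H -> hit
Page faults: 6.

6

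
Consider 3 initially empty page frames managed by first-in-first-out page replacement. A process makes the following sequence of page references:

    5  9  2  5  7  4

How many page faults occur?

5 -> fault, frames {5}
9 -> fault, frames {5,9}
2 -> fault, frames {5,9,2}
5 -> hit
7 -> fault, evict 5, frames {9,2,7}
4 -> fault, evict 9, frames {2,7,4}
Page faults: 5.

5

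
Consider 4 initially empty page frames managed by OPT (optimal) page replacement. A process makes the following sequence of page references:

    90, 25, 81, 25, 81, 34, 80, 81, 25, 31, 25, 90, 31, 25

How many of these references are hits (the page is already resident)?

8

90 -> fault, frames [90]
25 -> fault, frames [90, 25]
81 -> fault, frames [90, 25, 81]
25 -> hit
81 -> hit
34 -> fault, frames [90, 25, 81, 34]
80 -> fault, evict 34, frames [90, 25, 81, 80]
81 -> hit
25 -> hit
31 -> fault, evict 80, frames [90, 25, 81, 31]
25 -> hit
90 -> hit
31 -> hit
25 -> hit
Hits: 8.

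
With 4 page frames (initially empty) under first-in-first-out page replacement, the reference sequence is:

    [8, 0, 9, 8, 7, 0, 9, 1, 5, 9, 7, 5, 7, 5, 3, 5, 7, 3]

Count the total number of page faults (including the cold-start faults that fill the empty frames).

7

8: miss, frames [8]
0: miss, frames [8, 0]
9: miss, frames [8, 0, 9]
8: hit
7: miss, frames [8, 0, 9, 7]
0: hit
9: hit
1: miss, evict 8, frames [0, 9, 7, 1]
5: miss, evict 0, frames [9, 7, 1, 5]
9: hit
7: hit
5: hit
7: hit
5: hit
3: miss, evict 9, frames [7, 1, 5, 3]
5: hit
7: hit
3: hit
Page faults: 7.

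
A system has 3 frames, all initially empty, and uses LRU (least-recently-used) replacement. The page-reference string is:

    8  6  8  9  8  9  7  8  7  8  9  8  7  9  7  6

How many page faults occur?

5

8 → fault, frames [8]
6 → fault, frames [8, 6]
8 → hit
9 → fault, frames [6, 8, 9]
8 → hit
9 → hit
7 → fault, evict 6, frames [8, 9, 7]
8 → hit
7 → hit
8 → hit
9 → hit
8 → hit
7 → hit
9 → hit
7 → hit
6 → fault, evict 8, frames [9, 7, 6]
Page faults: 5.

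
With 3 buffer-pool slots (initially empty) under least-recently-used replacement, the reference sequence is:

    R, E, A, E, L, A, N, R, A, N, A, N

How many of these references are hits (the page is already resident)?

6

R → miss, frames {R}
E → miss, frames {R,E}
A → miss, frames {R,E,A}
E → hit
L → miss, evict R, frames {A,E,L}
A → hit
N → miss, evict E, frames {L,A,N}
R → miss, evict L, frames {A,N,R}
A → hit
N → hit
A → hit
N → hit
Hits: 6.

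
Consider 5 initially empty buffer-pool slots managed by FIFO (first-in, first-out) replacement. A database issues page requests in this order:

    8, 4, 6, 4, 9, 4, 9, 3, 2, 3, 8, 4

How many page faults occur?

8

8 → fault, frames [8]
4 → fault, frames [8, 4]
6 → fault, frames [8, 4, 6]
4 → hit
9 → fault, frames [8, 4, 6, 9]
4 → hit
9 → hit
3 → fault, frames [8, 4, 6, 9, 3]
2 → fault, evict 8, frames [4, 6, 9, 3, 2]
3 → hit
8 → fault, evict 4, frames [6, 9, 3, 2, 8]
4 → fault, evict 6, frames [9, 3, 2, 8, 4]
Page faults: 8.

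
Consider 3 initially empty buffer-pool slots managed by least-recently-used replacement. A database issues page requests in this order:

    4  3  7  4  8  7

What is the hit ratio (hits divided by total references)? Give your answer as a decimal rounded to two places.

4 -> fault, frames (4)
3 -> fault, frames (4 3)
7 -> fault, frames (4 3 7)
4 -> hit
8 -> fault, evict 3, frames (7 4 8)
7 -> hit
Hits: 2 of 6 references → 2/6 = 0.3333.

0.33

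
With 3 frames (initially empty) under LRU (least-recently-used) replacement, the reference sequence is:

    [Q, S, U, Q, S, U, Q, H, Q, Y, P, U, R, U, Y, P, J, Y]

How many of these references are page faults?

Q: fault, frames (Q)
S: fault, frames (Q S)
U: fault, frames (Q S U)
Q: hit
S: hit
U: hit
Q: hit
H: fault, evict S, frames (U Q H)
Q: hit
Y: fault, evict U, frames (H Q Y)
P: fault, evict H, frames (Q Y P)
U: fault, evict Q, frames (Y P U)
R: fault, evict Y, frames (P U R)
U: hit
Y: fault, evict P, frames (R U Y)
P: fault, evict R, frames (U Y P)
J: fault, evict U, frames (Y P J)
Y: hit
Page faults: 11.

11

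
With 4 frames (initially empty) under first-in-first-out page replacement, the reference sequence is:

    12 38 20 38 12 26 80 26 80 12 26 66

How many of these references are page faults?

12: miss, frames {12}
38: miss, frames {12,38}
20: miss, frames {12,38,20}
38: hit
12: hit
26: miss, frames {12,38,20,26}
80: miss, evict 12, frames {38,20,26,80}
26: hit
80: hit
12: miss, evict 38, frames {20,26,80,12}
26: hit
66: miss, evict 20, frames {26,80,12,66}
Page faults: 7.

7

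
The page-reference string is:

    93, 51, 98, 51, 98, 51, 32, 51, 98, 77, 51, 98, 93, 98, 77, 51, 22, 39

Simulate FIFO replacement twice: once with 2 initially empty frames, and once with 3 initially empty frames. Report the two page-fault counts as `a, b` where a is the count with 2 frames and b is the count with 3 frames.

14, 12

2 frames: F F F . . . F F F F F F F . F F F F → 14 faults.
3 frames: F F F . . . F . . F F F F . F F F F → 12 faults.
12 < 14: adding a frame reduced faults, as is typical.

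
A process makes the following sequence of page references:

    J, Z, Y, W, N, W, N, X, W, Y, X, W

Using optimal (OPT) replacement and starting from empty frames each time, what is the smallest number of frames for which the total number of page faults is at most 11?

f=1: 12 faults
f=2: 8 faults
f=3: 6 faults
f=4: 6 faults
f=5: 6 faults
f=6: 6 faults
Smallest f with faults ≤ 11 is 2.

2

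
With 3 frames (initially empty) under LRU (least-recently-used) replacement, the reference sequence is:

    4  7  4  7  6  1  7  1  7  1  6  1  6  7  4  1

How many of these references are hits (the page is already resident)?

4: miss, frames (4)
7: miss, frames (4 7)
4: hit
7: hit
6: miss, frames (4 7 6)
1: miss, evict 4, frames (7 6 1)
7: hit
1: hit
7: hit
1: hit
6: hit
1: hit
6: hit
7: hit
4: miss, evict 1, frames (6 7 4)
1: miss, evict 6, frames (7 4 1)
Hits: 10.

10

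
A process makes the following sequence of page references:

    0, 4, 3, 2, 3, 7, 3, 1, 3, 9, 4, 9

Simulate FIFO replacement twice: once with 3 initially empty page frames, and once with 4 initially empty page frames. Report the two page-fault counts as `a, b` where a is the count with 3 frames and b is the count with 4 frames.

3 frames: F F F F . F . F F F F . → 9 faults.
4 frames: F F F F . F . F . F F . → 8 faults.
8 < 9: adding a frame reduced faults, as is typical.

9, 8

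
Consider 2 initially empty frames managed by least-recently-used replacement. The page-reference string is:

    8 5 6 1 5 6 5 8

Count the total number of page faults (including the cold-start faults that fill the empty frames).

7

8 -> miss, frames [8]
5 -> miss, frames [8, 5]
6 -> miss, evict 8, frames [5, 6]
1 -> miss, evict 5, frames [6, 1]
5 -> miss, evict 6, frames [1, 5]
6 -> miss, evict 1, frames [5, 6]
5 -> hit
8 -> miss, evict 6, frames [5, 8]
Page faults: 7.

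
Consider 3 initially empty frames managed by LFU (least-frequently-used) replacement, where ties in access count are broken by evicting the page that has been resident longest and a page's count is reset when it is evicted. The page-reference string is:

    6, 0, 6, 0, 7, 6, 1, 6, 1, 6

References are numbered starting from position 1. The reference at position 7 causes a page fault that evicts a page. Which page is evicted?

pos 1: 6 → fault, frames [6]
pos 2: 0 → fault, frames [6, 0]
pos 3: 6 → hit
pos 4: 0 → hit
pos 5: 7 → fault, frames [6, 0, 7]
pos 6: 6 → hit
pos 7: 1 → fault, evict 7, frames [6, 0, 1]
At position 7, page 7 is evicted.

7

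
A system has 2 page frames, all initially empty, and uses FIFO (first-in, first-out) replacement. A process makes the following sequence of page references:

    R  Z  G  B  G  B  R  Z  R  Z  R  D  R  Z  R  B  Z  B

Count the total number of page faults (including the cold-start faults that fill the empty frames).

R -> fault, frames (R)
Z -> fault, frames (R Z)
G -> fault, evict R, frames (Z G)
B -> fault, evict Z, frames (G B)
G -> hit
B -> hit
R -> fault, evict G, frames (B R)
Z -> fault, evict B, frames (R Z)
R -> hit
Z -> hit
R -> hit
D -> fault, evict R, frames (Z D)
R -> fault, evict Z, frames (D R)
Z -> fault, evict D, frames (R Z)
R -> hit
B -> fault, evict R, frames (Z B)
Z -> hit
B -> hit
Page faults: 10.

10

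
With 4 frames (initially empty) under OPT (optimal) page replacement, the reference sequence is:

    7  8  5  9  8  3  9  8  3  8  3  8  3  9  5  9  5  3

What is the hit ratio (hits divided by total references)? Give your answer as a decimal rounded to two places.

7 -> fault, frames {7}
8 -> fault, frames {7,8}
5 -> fault, frames {7,8,5}
9 -> fault, frames {7,8,5,9}
8 -> hit
3 -> fault, evict 7, frames {8,5,9,3}
9 -> hit
8 -> hit
3 -> hit
8 -> hit
3 -> hit
8 -> hit
3 -> hit
9 -> hit
5 -> hit
9 -> hit
5 -> hit
3 -> hit
Hits: 13 of 18 references → 13/18 = 0.7222.

0.72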